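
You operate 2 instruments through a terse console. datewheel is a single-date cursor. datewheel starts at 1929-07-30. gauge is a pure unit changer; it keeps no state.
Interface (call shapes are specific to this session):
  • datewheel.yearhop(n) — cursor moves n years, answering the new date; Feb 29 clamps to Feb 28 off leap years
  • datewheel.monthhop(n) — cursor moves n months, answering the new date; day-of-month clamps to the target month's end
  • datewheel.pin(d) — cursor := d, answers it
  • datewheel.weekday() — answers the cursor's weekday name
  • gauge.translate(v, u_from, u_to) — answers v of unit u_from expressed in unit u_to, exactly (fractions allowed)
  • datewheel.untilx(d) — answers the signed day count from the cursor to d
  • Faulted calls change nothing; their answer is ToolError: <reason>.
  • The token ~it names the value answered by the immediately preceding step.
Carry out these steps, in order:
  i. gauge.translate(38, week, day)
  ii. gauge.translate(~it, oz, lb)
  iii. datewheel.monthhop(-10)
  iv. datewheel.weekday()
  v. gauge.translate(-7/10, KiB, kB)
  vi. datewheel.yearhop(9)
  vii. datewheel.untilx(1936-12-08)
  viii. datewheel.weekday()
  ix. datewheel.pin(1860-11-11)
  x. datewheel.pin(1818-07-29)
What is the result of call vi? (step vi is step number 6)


Answer: 1937-09-30

Derivation:
# 1. translate(38, week, day) -> 266
# 2. translate(~it, oz, lb) -> 133/8
# 3. monthhop(-10) -> 1928-09-30
# 4. weekday() -> Sunday
# 5. translate(-7/10, KiB, kB) -> -448/625
# 6. yearhop(9) -> 1937-09-30
# 7. untilx(1936-12-08) -> -296
# 8. weekday() -> Thursday
# 9. pin(1860-11-11) -> 1860-11-11
# 10. pin(1818-07-29) -> 1818-07-29


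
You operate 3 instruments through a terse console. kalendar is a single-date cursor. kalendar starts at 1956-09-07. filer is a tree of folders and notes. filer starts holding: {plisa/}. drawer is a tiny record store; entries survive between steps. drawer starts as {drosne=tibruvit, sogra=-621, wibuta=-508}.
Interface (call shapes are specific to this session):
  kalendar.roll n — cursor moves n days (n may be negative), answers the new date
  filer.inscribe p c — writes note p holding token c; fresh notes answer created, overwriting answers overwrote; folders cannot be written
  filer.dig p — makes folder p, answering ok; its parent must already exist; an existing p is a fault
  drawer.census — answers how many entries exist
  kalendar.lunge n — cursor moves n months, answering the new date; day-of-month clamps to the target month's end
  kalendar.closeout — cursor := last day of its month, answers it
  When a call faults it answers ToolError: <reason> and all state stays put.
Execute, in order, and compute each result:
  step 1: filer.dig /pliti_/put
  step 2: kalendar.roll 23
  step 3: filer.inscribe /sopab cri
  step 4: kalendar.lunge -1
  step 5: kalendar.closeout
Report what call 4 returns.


>> dig(p→/pliti_/put)
<< ToolError: no parent
>> roll(n→23)
<< 1956-09-30
>> inscribe(p→/sopab, c→cri)
<< created
>> lunge(n→-1)
<< 1956-08-30
>> closeout()
<< 1956-08-31

Answer: 1956-08-30


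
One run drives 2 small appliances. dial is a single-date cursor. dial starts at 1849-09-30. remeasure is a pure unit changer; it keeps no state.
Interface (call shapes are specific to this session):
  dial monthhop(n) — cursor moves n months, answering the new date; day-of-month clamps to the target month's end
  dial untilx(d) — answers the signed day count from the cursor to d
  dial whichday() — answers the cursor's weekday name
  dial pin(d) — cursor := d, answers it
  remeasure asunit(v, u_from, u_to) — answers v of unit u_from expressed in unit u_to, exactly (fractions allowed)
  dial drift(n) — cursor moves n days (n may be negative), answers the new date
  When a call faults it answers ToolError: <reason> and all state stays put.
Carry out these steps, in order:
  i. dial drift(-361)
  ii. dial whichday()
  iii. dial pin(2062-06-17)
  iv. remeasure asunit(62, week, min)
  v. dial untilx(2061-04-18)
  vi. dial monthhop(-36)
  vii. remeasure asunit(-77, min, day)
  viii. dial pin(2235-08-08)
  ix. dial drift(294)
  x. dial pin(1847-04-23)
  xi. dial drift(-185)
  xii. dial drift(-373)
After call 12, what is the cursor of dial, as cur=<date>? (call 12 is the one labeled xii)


~$ dial drift n: -361
= 1848-10-04
~$ dial whichday
= Wednesday
~$ dial pin d: 2062-06-17
= 2062-06-17
~$ remeasure asunit v: 62 u_from: week u_to: min
= 624960
~$ dial untilx d: 2061-04-18
= -425
~$ dial monthhop n: -36
= 2059-06-17
~$ remeasure asunit v: -77 u_from: min u_to: day
= -77/1440
~$ dial pin d: 2235-08-08
= 2235-08-08
~$ dial drift n: 294
= 2236-05-28
~$ dial pin d: 1847-04-23
= 1847-04-23
~$ dial drift n: -185
= 1846-10-20
~$ dial drift n: -373
= 1845-10-12

Answer: cur=1845-10-12


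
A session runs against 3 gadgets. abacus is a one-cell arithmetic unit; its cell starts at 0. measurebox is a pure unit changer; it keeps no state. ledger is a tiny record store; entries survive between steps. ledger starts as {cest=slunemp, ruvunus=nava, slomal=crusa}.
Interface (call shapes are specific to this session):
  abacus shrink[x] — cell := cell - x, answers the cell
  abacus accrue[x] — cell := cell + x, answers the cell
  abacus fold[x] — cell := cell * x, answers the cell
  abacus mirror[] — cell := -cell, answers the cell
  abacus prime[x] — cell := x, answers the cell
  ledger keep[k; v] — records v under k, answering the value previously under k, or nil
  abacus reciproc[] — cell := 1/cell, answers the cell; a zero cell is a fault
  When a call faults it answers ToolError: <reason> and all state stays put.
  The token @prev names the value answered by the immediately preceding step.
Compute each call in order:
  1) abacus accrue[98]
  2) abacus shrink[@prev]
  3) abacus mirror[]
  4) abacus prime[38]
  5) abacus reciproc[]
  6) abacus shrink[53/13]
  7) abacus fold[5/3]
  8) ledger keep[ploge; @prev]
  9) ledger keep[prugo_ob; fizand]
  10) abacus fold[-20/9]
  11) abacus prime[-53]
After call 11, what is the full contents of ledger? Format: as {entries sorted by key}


-- 1. abacus accrue(x=98) => 98
-- 2. abacus shrink(x=@prev) => 0
-- 3. abacus mirror() => 0
-- 4. abacus prime(x=38) => 38
-- 5. abacus reciproc() => 1/38
-- 6. abacus shrink(x=53/13) => -2001/494
-- 7. abacus fold(x=5/3) => -3335/494
-- 8. ledger keep(k=ploge, v=@prev) => nil
-- 9. ledger keep(k=prugo_ob, v=fizand) => nil
-- 10. abacus fold(x=-20/9) => 33350/2223
-- 11. abacus prime(x=-53) => -53

Answer: {cest=slunemp, ploge=-3335/494, prugo_ob=fizand, ruvunus=nava, slomal=crusa}


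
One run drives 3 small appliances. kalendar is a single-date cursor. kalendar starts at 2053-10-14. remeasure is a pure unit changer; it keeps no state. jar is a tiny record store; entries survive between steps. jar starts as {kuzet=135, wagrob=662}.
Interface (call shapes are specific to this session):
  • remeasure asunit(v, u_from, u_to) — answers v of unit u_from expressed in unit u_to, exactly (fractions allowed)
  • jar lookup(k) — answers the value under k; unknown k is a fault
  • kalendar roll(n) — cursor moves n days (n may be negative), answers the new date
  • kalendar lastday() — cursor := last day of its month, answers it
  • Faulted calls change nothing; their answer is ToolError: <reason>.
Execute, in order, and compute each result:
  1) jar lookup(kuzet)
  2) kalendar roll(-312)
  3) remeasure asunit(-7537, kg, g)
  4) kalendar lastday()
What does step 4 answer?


% jar lookup k='kuzet'
:: 135
% kalendar roll n='-312'
:: 2052-12-06
% remeasure asunit v='-7537' u_from='kg' u_to='g'
:: -7537000
% kalendar lastday
:: 2052-12-31

Answer: 2052-12-31


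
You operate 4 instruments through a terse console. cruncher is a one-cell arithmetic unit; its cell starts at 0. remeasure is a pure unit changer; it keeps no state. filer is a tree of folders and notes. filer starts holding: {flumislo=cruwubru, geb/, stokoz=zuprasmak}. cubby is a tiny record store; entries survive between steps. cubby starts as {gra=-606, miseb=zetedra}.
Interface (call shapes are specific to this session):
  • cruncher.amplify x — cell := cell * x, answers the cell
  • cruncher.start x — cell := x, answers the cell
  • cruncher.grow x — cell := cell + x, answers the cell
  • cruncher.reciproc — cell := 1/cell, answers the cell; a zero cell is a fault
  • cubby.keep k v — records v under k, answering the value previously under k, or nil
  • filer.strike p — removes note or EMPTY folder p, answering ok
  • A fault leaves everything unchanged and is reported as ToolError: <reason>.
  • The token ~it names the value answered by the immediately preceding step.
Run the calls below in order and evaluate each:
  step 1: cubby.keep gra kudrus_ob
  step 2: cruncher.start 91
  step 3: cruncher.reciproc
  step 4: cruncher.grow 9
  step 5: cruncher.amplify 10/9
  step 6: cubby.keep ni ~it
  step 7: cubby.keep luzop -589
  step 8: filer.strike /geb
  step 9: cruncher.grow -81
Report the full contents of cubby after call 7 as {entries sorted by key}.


Answer: {gra=kudrus_ob, luzop=-589, miseb=zetedra, ni=8200/819}

Derivation:
==> cubby.keep(k='gra', v='kudrus_ob')
<== -606
==> cruncher.start(x='91')
<== 91
==> cruncher.reciproc()
<== 1/91
==> cruncher.grow(x='9')
<== 820/91
==> cruncher.amplify(x='10/9')
<== 8200/819
==> cubby.keep(k='ni', v='~it')
<== nil
==> cubby.keep(k='luzop', v='-589')
<== nil
==> filer.strike(p='/geb')
<== ok
==> cruncher.grow(x='-81')
<== -58139/819


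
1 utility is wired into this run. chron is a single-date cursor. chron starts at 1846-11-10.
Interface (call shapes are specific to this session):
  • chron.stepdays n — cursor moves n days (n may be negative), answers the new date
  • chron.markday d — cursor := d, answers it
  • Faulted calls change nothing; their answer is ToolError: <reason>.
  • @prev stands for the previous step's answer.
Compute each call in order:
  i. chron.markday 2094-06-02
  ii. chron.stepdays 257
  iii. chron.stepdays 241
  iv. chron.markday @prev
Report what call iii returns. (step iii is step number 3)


// markday(d='2094-06-02') : 2094-06-02
// stepdays(n='257') : 2095-02-14
// stepdays(n='241') : 2095-10-13
// markday(d='@prev') : 2095-10-13

Answer: 2095-10-13


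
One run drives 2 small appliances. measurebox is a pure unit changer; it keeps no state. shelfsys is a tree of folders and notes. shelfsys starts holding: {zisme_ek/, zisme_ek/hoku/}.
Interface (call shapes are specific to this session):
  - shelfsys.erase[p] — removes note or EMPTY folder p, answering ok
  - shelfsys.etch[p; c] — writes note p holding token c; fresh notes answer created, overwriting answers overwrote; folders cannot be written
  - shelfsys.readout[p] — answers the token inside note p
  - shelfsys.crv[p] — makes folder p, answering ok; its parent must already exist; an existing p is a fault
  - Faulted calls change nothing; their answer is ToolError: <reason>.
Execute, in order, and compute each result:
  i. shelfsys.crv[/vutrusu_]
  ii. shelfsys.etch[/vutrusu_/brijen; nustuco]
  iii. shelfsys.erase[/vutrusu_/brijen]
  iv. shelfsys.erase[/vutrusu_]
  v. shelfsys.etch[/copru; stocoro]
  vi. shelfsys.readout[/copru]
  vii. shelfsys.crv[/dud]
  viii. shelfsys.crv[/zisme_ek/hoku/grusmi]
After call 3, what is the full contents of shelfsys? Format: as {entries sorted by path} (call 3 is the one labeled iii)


Answer: {vutrusu_/, zisme_ek/, zisme_ek/hoku/}

Derivation:
>>> crv p→/vutrusu_
  ok
>>> etch p→/vutrusu_/brijen c→nustuco
  created
>>> erase p→/vutrusu_/brijen
  ok
>>> erase p→/vutrusu_
  ok
>>> etch p→/copru c→stocoro
  created
>>> readout p→/copru
  stocoro
>>> crv p→/dud
  ok
>>> crv p→/zisme_ek/hoku/grusmi
  ok


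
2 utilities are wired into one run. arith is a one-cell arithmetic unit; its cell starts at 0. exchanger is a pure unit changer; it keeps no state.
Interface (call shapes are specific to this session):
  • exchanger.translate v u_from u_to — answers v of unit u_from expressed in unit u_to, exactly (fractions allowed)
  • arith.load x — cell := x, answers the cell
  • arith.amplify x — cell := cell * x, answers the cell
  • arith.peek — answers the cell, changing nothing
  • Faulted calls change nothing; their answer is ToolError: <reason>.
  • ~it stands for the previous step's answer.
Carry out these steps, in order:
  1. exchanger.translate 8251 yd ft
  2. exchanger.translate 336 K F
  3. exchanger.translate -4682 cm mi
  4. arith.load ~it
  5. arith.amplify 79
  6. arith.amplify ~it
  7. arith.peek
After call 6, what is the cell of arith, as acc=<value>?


Using exchanger.translate on v→8251, u_from→yd, u_to→ft, and get 24753.
I use exchanger.translate on v→336, u_from→K, u_to→F, — result: 14513/100.
Then exchanger.translate on v→-4682, u_from→cm, u_to→mi, which returns -11705/402336.
Now I run arith.load on x→~it, — result: -11705/402336.
I try arith.amplify on x→79, and get -924695/402336.
Calling arith.amplify on x→~it: 855060843025/161874256896.
I invoke arith.peek(), giving 855060843025/161874256896.

Answer: acc=855060843025/161874256896


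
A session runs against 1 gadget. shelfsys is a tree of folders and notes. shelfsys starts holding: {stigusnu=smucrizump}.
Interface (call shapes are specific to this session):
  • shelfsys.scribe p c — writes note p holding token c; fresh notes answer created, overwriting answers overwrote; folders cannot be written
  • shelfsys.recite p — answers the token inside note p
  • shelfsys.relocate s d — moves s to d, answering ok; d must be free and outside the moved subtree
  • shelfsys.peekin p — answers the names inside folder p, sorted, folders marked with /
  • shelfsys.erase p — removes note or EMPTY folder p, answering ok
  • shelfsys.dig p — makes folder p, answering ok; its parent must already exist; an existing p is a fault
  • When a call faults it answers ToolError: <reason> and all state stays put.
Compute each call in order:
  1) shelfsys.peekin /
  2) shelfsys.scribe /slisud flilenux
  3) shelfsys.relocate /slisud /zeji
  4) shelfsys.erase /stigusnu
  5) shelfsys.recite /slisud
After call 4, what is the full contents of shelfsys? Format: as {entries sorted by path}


Answer: {zeji=flilenux}

Derivation:
I run shelfsys.peekin using /, → [stigusnu].
Invoking shelfsys.scribe using /slisud, flilenux, and get created.
Next I call shelfsys.relocate using /slisud, /zeji, and observe ok.
I call shelfsys.erase using /stigusnu, — result: ok.
Using shelfsys.recite using /slisud, which returns ToolError: not found.


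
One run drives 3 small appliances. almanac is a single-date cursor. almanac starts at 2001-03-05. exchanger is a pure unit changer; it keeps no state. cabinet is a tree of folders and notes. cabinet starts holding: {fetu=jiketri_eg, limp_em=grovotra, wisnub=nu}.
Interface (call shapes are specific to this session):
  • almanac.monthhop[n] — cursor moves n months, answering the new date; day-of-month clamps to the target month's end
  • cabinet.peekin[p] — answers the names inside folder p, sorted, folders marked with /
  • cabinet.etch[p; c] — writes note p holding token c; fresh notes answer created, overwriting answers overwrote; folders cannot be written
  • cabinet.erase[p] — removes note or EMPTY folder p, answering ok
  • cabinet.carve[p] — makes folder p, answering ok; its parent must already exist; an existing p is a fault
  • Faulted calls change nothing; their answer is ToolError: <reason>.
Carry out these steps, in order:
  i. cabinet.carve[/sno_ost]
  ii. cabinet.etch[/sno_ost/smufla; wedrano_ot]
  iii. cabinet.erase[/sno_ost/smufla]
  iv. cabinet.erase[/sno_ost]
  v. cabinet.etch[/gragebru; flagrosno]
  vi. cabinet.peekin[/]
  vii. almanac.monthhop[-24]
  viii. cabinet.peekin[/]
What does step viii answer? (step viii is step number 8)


>> cabinet.carve(p→/sno_ost)
<< ok
>> cabinet.etch(p→/sno_ost/smufla, c→wedrano_ot)
<< created
>> cabinet.erase(p→/sno_ost/smufla)
<< ok
>> cabinet.erase(p→/sno_ost)
<< ok
>> cabinet.etch(p→/gragebru, c→flagrosno)
<< created
>> cabinet.peekin(p→/)
<< [fetu, gragebru, limp_em, wisnub]
>> almanac.monthhop(n→-24)
<< 1999-03-05
>> cabinet.peekin(p→/)
<< [fetu, gragebru, limp_em, wisnub]

Answer: [fetu, gragebru, limp_em, wisnub]


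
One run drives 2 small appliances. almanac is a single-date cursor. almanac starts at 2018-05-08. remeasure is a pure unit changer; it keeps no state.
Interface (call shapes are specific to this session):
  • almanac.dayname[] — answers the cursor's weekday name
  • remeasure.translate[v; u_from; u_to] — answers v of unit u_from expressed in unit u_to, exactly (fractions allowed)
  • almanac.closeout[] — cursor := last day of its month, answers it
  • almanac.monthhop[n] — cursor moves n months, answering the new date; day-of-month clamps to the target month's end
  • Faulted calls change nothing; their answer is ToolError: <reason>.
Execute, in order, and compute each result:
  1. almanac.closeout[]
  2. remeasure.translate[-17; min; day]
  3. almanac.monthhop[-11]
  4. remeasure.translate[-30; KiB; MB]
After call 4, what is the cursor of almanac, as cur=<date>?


Answer: cur=2017-06-30

Derivation:
→ closeout()
← 2018-05-31
→ translate(v=-17, u_from=min, u_to=day)
← -17/1440
→ monthhop(n=-11)
← 2017-06-30
→ translate(v=-30, u_from=KiB, u_to=MB)
← -96/3125


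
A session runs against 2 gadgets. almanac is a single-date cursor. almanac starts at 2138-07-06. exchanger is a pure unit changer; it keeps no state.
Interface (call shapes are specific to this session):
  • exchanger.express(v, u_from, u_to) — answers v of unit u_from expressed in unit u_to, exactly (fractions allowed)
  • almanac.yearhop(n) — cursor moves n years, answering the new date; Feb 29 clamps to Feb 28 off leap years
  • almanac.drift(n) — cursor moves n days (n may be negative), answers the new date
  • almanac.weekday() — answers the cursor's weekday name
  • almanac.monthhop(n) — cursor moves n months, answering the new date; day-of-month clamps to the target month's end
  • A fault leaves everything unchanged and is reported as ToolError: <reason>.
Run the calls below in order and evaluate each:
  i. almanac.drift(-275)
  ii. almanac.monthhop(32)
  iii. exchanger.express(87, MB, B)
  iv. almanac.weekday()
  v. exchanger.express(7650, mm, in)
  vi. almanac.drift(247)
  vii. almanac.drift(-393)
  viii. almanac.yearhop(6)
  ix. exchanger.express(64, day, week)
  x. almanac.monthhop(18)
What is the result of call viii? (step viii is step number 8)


Answer: 2146-01-10

Derivation:
CALL drift[n=-275]
RET  2137-10-04
CALL monthhop[n=32]
RET  2140-06-04
CALL express[v=87; u_from=MB; u_to=B]
RET  87000000
CALL weekday[]
RET  Saturday
CALL express[v=7650; u_from=mm; u_to=in]
RET  38250/127
CALL drift[n=247]
RET  2141-02-06
CALL drift[n=-393]
RET  2140-01-10
CALL yearhop[n=6]
RET  2146-01-10
CALL express[v=64; u_from=day; u_to=week]
RET  64/7
CALL monthhop[n=18]
RET  2147-07-10


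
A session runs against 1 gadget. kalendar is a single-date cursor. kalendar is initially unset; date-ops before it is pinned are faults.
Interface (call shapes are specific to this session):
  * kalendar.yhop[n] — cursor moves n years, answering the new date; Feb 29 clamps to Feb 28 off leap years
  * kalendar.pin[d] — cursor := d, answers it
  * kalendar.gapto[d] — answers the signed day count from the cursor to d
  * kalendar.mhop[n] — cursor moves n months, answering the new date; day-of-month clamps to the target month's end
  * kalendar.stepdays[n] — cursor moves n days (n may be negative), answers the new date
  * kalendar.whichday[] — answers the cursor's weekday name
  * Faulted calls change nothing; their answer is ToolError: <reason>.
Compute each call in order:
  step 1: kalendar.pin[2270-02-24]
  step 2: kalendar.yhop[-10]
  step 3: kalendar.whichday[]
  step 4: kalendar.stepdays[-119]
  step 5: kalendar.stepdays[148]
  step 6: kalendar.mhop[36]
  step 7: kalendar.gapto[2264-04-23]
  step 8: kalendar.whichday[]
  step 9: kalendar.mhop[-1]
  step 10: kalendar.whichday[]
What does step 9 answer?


[in] kalendar.pin 2270-02-24
  2270-02-24
[in] kalendar.yhop -10
  2260-02-24
[in] kalendar.whichday
  Friday
[in] kalendar.stepdays -119
  2259-10-28
[in] kalendar.stepdays 148
  2260-03-24
[in] kalendar.mhop 36
  2263-03-24
[in] kalendar.gapto 2264-04-23
  396
[in] kalendar.whichday
  Tuesday
[in] kalendar.mhop -1
  2263-02-24
[in] kalendar.whichday
  Tuesday

Answer: 2263-02-24


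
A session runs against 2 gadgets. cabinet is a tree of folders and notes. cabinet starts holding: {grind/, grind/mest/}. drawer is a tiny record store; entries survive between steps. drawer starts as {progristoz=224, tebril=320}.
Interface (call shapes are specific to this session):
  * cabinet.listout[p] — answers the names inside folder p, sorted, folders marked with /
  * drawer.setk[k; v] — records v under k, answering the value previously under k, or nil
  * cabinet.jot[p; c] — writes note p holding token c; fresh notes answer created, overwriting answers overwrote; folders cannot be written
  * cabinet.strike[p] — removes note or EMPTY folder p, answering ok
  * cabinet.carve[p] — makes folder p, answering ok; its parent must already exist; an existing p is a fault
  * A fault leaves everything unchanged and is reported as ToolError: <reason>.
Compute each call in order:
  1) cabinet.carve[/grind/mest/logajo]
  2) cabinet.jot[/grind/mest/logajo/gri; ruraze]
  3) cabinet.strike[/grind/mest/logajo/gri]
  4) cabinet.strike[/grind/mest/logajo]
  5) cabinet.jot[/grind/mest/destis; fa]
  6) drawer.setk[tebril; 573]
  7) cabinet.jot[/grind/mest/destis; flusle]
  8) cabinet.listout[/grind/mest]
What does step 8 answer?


Answer: [destis]

Derivation:
·→ carve(/grind/mest/logajo)
·← ok
·→ jot(/grind/mest/logajo/gri, ruraze)
·← created
·→ strike(/grind/mest/logajo/gri)
·← ok
·→ strike(/grind/mest/logajo)
·← ok
·→ jot(/grind/mest/destis, fa)
·← created
·→ setk(tebril, 573)
·← 320
·→ jot(/grind/mest/destis, flusle)
·← overwrote
·→ listout(/grind/mest)
·← [destis]


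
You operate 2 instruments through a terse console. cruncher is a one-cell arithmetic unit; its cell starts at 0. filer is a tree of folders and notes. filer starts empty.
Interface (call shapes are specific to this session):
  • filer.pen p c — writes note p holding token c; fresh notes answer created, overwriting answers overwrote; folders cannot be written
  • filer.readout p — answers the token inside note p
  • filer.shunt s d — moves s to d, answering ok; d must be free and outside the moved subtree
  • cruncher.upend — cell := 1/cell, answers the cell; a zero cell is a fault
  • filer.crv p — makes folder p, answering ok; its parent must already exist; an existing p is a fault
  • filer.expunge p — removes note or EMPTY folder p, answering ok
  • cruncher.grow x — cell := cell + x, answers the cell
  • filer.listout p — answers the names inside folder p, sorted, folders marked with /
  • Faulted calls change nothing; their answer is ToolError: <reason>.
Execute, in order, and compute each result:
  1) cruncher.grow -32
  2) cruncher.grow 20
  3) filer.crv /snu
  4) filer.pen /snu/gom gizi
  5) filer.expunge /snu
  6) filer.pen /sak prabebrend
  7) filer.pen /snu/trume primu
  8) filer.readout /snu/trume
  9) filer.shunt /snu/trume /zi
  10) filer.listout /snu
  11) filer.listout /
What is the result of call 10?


~$ cruncher.grow x: -32
= -32
~$ cruncher.grow x: 20
= -12
~$ filer.crv p: /snu
= ok
~$ filer.pen p: /snu/gom c: gizi
= created
~$ filer.expunge p: /snu
= ToolError: not empty
~$ filer.pen p: /sak c: prabebrend
= created
~$ filer.pen p: /snu/trume c: primu
= created
~$ filer.readout p: /snu/trume
= primu
~$ filer.shunt s: /snu/trume d: /zi
= ok
~$ filer.listout p: /snu
= [gom]
~$ filer.listout p: /
= [sak, snu/, zi]

Answer: [gom]


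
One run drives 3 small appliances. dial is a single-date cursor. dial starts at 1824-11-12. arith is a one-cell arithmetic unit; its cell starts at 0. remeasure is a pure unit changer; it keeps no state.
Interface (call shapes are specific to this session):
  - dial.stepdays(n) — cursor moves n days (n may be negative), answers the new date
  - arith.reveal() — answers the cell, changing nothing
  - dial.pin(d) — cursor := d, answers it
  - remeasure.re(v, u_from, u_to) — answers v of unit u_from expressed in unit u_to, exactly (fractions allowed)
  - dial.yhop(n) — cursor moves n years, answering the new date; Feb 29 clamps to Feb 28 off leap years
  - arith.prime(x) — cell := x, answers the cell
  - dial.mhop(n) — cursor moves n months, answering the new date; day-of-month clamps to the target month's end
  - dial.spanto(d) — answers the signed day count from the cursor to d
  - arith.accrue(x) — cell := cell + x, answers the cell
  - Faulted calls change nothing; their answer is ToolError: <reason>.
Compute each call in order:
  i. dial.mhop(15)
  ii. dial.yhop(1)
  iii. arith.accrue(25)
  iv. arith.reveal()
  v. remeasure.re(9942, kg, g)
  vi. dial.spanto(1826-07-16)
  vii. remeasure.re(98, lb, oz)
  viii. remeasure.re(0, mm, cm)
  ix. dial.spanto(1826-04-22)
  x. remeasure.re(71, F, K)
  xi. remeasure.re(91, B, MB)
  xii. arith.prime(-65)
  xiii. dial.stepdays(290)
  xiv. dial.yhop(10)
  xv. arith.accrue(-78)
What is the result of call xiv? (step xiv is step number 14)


Answer: 1837-11-29

Derivation:
Using dial.mhop using 15, and get 1826-02-12.
I run dial.yhop using 1, giving 1827-02-12.
I try arith.accrue using 25, and observe 25.
Calling arith.reveal: 25.
I use remeasure.re using 9942, kg, g, — result: 9942000.
I call dial.spanto using 1826-07-16, → -211.
I use remeasure.re using 98, lb, oz, → 1568.
Using remeasure.re using 0, mm, cm, and get 0.
I use dial.spanto using 1826-04-22, which returns -296.
I call remeasure.re using 71, F, K, giving 17689/60.
Using remeasure.re using 91, B, MB, yielding 91/1000000.
Then arith.prime using -65: -65.
I call dial.stepdays using 290, and see 1827-11-29.
I use dial.yhop using 10, which returns 1837-11-29.
I use arith.accrue using -78, and get -143.


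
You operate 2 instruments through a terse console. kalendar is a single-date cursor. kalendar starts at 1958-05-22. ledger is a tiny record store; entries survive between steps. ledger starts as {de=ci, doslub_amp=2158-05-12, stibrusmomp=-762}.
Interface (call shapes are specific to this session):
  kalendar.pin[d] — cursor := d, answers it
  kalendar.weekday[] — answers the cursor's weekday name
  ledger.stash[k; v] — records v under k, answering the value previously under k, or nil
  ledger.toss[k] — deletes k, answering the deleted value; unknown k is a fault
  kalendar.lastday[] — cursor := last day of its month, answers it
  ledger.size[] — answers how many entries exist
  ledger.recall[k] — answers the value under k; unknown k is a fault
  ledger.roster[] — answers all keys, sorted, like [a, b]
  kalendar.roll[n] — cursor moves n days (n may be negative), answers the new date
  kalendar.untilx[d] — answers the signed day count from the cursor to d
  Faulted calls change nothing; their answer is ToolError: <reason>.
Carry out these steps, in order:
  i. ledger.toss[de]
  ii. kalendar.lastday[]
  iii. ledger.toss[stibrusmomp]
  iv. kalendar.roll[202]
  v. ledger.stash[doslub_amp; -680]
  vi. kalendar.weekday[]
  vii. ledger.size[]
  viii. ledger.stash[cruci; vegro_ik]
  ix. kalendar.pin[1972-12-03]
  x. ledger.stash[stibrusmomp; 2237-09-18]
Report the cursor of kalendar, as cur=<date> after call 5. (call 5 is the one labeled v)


Answer: cur=1958-12-19

Derivation:
→ ledger.toss(k: de)
← ci
→ kalendar.lastday()
← 1958-05-31
→ ledger.toss(k: stibrusmomp)
← -762
→ kalendar.roll(n: 202)
← 1958-12-19
→ ledger.stash(k: doslub_amp, v: -680)
← 2158-05-12
→ kalendar.weekday()
← Friday
→ ledger.size()
← 1
→ ledger.stash(k: cruci, v: vegro_ik)
← nil
→ kalendar.pin(d: 1972-12-03)
← 1972-12-03
→ ledger.stash(k: stibrusmomp, v: 2237-09-18)
← nil


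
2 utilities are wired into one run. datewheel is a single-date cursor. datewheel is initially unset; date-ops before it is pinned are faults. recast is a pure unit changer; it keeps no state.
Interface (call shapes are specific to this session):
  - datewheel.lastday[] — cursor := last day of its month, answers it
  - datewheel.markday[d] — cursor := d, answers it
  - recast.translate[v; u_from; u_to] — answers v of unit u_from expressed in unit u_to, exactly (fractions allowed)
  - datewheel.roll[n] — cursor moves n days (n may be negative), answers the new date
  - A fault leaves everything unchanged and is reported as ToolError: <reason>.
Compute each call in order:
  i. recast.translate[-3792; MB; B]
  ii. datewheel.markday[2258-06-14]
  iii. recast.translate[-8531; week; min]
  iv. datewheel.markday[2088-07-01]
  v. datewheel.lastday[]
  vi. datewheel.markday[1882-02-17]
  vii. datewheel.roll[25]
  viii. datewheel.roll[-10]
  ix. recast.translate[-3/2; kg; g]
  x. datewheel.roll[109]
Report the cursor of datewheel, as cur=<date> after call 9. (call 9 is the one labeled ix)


Answer: cur=1882-03-04

Derivation:
! 1. recast.translate(-3792, MB, B) : -3792000000
! 2. datewheel.markday(2258-06-14) : 2258-06-14
! 3. recast.translate(-8531, week, min) : -85992480
! 4. datewheel.markday(2088-07-01) : 2088-07-01
! 5. datewheel.lastday() : 2088-07-31
! 6. datewheel.markday(1882-02-17) : 1882-02-17
! 7. datewheel.roll(25) : 1882-03-14
! 8. datewheel.roll(-10) : 1882-03-04
! 9. recast.translate(-3/2, kg, g) : -1500
! 10. datewheel.roll(109) : 1882-06-21


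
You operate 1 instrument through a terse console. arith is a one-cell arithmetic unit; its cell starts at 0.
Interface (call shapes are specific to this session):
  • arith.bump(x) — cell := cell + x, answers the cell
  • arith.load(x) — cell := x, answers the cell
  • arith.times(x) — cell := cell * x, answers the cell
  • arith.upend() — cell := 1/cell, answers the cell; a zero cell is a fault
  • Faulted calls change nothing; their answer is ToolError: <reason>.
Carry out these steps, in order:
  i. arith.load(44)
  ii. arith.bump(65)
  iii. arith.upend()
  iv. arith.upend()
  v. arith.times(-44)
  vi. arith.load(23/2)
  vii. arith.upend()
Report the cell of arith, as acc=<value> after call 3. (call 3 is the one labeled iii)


Answer: acc=1/109

Derivation:
;; 1. load(44) == 44
;; 2. bump(65) == 109
;; 3. upend() == 1/109
;; 4. upend() == 109
;; 5. times(-44) == -4796
;; 6. load(23/2) == 23/2
;; 7. upend() == 2/23


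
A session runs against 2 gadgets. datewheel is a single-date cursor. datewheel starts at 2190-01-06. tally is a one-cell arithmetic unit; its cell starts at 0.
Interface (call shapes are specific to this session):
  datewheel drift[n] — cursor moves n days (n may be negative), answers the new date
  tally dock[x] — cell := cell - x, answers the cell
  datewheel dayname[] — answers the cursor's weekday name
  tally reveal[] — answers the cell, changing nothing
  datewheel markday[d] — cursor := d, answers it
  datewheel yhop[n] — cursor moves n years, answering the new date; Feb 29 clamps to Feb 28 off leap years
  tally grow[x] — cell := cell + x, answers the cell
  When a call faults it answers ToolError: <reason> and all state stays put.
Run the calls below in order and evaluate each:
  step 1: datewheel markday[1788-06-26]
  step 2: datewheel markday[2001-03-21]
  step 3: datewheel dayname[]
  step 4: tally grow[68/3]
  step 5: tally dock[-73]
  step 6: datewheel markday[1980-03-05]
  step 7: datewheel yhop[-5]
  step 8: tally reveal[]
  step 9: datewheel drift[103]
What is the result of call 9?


Answer: 1975-06-16

Derivation:
·→ datewheel markday(1788-06-26)
·← 1788-06-26
·→ datewheel markday(2001-03-21)
·← 2001-03-21
·→ datewheel dayname()
·← Wednesday
·→ tally grow(68/3)
·← 68/3
·→ tally dock(-73)
·← 287/3
·→ datewheel markday(1980-03-05)
·← 1980-03-05
·→ datewheel yhop(-5)
·← 1975-03-05
·→ tally reveal()
·← 287/3
·→ datewheel drift(103)
·← 1975-06-16


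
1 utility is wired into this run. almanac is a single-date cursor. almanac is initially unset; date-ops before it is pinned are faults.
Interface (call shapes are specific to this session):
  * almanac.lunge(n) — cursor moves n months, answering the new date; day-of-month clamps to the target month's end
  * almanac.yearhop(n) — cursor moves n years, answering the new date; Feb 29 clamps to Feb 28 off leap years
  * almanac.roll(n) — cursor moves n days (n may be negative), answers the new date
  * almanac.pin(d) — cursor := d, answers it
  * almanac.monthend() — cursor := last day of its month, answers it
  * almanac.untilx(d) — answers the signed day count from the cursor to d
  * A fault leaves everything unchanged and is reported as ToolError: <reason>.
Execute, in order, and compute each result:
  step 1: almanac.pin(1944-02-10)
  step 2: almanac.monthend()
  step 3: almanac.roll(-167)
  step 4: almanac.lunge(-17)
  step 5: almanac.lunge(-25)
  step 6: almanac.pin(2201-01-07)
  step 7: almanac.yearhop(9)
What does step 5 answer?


Answer: 1940-03-15

Derivation:
==> almanac.pin(d→1944-02-10)
<== 1944-02-10
==> almanac.monthend()
<== 1944-02-29
==> almanac.roll(n→-167)
<== 1943-09-15
==> almanac.lunge(n→-17)
<== 1942-04-15
==> almanac.lunge(n→-25)
<== 1940-03-15
==> almanac.pin(d→2201-01-07)
<== 2201-01-07
==> almanac.yearhop(n→9)
<== 2210-01-07


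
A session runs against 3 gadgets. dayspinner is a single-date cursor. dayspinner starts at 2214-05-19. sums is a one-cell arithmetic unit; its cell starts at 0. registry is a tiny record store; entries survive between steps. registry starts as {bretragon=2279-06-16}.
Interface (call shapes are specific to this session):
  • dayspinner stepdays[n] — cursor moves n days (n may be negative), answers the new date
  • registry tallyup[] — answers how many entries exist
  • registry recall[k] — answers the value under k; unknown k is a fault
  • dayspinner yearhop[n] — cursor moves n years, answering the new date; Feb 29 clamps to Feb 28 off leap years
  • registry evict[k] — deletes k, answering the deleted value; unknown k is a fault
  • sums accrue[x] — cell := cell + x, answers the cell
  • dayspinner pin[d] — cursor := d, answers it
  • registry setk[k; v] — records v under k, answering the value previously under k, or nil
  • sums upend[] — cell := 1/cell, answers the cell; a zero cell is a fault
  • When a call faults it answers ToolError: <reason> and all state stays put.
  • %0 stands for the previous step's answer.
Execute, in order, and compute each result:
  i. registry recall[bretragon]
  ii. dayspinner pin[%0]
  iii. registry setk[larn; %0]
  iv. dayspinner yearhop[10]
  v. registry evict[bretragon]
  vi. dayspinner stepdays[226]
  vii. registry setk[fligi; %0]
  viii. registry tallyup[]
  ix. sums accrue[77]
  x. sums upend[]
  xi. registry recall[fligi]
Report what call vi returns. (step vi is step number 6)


~$ registry recall k='bretragon'
[out] 2279-06-16
~$ dayspinner pin d='%0'
[out] 2279-06-16
~$ registry setk k='larn' v='%0'
[out] nil
~$ dayspinner yearhop n='10'
[out] 2289-06-16
~$ registry evict k='bretragon'
[out] 2279-06-16
~$ dayspinner stepdays n='226'
[out] 2290-01-28
~$ registry setk k='fligi' v='%0'
[out] nil
~$ registry tallyup
[out] 2
~$ sums accrue x='77'
[out] 77
~$ sums upend
[out] 1/77
~$ registry recall k='fligi'
[out] 2290-01-28

Answer: 2290-01-28


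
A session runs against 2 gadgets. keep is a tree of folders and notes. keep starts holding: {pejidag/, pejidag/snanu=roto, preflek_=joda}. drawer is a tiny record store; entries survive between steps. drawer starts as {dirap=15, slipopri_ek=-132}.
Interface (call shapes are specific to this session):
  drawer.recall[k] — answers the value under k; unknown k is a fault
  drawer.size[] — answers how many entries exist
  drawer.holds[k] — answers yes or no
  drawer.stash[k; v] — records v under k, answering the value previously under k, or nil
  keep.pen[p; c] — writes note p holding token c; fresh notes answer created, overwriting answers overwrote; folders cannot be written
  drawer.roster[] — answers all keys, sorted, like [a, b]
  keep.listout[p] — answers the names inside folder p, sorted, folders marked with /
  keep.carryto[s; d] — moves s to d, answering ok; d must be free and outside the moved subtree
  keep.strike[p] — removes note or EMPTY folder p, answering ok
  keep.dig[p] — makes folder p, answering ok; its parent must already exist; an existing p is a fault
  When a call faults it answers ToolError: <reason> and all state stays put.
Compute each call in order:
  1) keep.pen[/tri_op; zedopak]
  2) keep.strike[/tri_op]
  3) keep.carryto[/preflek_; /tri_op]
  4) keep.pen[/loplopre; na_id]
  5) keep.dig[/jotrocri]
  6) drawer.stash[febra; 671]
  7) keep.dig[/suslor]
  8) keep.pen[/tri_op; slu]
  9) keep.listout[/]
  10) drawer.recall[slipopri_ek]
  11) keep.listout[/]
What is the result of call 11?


Answer: [jotrocri/, loplopre, pejidag/, suslor/, tri_op]

Derivation:
Do: pen[p→/tri_op; c→zedopak]
See: created
Do: strike[p→/tri_op]
See: ok
Do: carryto[s→/preflek_; d→/tri_op]
See: ok
Do: pen[p→/loplopre; c→na_id]
See: created
Do: dig[p→/jotrocri]
See: ok
Do: stash[k→febra; v→671]
See: nil
Do: dig[p→/suslor]
See: ok
Do: pen[p→/tri_op; c→slu]
See: overwrote
Do: listout[p→/]
See: [jotrocri/, loplopre, pejidag/, suslor/, tri_op]
Do: recall[k→slipopri_ek]
See: -132
Do: listout[p→/]
See: [jotrocri/, loplopre, pejidag/, suslor/, tri_op]


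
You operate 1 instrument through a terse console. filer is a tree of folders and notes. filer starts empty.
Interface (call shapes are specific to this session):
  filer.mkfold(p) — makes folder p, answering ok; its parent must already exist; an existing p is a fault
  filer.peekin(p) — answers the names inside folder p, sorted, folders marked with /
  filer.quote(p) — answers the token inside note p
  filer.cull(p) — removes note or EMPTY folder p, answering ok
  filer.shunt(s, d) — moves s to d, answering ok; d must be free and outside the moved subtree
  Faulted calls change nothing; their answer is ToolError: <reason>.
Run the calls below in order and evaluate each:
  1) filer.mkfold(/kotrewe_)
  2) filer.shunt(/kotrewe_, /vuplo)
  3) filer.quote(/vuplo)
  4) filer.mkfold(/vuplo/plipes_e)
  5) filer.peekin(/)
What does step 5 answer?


Answer: [vuplo/]

Derivation:
Invoking filer.mkfold using p→/kotrewe_: ok.
Now I run filer.shunt using s→/kotrewe_, d→/vuplo, and see ok.
I call filer.quote using p→/vuplo, yielding ToolError: is a directory.
I run filer.mkfold using p→/vuplo/plipes_e: ok.
I call filer.peekin using p→/, giving [vuplo/].


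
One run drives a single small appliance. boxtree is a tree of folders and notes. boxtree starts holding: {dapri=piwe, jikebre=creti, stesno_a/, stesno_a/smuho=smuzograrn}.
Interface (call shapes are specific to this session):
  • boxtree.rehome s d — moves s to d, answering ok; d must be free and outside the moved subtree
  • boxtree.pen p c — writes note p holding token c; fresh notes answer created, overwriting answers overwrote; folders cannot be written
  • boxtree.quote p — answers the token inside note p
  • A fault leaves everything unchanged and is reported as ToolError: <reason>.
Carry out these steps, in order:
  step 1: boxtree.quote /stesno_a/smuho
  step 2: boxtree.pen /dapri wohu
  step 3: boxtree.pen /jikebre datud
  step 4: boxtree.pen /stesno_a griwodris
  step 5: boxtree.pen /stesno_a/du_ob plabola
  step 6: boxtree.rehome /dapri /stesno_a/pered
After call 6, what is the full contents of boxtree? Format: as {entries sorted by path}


-- quote(p→/stesno_a/smuho) => smuzograrn
-- pen(p→/dapri, c→wohu) => overwrote
-- pen(p→/jikebre, c→datud) => overwrote
-- pen(p→/stesno_a, c→griwodris) => ToolError: is a directory
-- pen(p→/stesno_a/du_ob, c→plabola) => created
-- rehome(s→/dapri, d→/stesno_a/pered) => ok

Answer: {jikebre=datud, stesno_a/, stesno_a/du_ob=plabola, stesno_a/pered=wohu, stesno_a/smuho=smuzograrn}
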